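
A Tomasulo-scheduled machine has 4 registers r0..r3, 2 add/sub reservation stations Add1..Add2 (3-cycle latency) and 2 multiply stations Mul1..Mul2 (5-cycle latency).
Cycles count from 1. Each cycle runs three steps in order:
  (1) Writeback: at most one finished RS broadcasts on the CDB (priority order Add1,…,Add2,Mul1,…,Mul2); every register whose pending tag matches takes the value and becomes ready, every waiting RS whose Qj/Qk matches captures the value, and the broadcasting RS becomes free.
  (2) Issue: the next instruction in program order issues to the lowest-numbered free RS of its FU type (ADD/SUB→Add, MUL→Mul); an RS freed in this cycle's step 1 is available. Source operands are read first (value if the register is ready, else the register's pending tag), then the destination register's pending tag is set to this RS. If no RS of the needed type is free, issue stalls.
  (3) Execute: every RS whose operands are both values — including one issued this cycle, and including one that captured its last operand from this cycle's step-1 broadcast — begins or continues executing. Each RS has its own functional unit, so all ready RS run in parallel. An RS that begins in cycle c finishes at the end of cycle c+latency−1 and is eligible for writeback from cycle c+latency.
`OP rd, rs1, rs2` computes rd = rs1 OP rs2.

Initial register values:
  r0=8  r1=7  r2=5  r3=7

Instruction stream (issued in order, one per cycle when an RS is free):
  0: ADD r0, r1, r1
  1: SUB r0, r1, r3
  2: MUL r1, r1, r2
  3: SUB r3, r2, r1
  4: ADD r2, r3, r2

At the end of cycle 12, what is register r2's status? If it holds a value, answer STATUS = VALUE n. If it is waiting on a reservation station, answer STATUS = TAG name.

  c1: issue ADD r0<-Add1  regs: r0:Add1,r1:7,r2:5,r3:7
  c2: issue SUB r0<-Add2  regs: r0:Add2,r1:7,r2:5,r3:7
  c3: issue MUL r1<-Mul1  regs: r0:Add2,r1:Mul1,r2:5,r3:7
  c4: CDB Add1=14; issue SUB r3<-Add1  regs: r0:Add2,r1:Mul1,r2:5,r3:Add1
  c5: CDB Add2=0; issue ADD r2<-Add2  regs: r0:0,r1:Mul1,r2:Add2,r3:Add1
  c6: -  regs: r0:0,r1:Mul1,r2:Add2,r3:Add1
  c7: -  regs: r0:0,r1:Mul1,r2:Add2,r3:Add1
  c8: CDB Mul1=35  regs: r0:0,r1:35,r2:Add2,r3:Add1
  c9: -  regs: r0:0,r1:35,r2:Add2,r3:Add1
  c10: -  regs: r0:0,r1:35,r2:Add2,r3:Add1
  c11: CDB Add1=-30  regs: r0:0,r1:35,r2:Add2,r3:-30
  c12: -  regs: r0:0,r1:35,r2:Add2,r3:-30

STATUS = TAG Add2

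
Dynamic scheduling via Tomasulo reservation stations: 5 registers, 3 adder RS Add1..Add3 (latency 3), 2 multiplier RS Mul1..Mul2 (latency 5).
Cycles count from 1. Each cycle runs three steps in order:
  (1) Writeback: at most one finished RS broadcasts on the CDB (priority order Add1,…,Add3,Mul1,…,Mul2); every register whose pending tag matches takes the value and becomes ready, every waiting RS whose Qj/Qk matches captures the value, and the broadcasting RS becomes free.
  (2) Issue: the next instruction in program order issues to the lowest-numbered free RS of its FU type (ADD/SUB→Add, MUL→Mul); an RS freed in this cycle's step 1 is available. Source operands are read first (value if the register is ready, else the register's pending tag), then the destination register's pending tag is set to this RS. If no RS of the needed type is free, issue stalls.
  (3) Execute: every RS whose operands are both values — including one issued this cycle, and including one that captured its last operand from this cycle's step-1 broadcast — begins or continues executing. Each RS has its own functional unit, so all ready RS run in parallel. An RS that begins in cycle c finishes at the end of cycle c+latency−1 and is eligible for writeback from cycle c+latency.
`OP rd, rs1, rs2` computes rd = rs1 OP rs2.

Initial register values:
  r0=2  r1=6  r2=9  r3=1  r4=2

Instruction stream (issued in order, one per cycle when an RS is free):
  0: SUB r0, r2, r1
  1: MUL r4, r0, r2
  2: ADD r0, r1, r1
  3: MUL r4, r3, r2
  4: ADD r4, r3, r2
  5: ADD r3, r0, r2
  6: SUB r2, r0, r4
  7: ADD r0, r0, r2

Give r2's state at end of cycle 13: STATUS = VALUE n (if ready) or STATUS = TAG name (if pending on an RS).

STATUS = VALUE 2

cycle 1: issue SUB r0<-Add1 // r0:Add1,r1:6,r2:9,r3:1,r4:2
cycle 2: issue MUL r4<-Mul1 // r0:Add1,r1:6,r2:9,r3:1,r4:Mul1
cycle 3: issue ADD r0<-Add2 // r0:Add2,r1:6,r2:9,r3:1,r4:Mul1
cycle 4: CDB Add1=3; issue MUL r4<-Mul2 // r0:Add2,r1:6,r2:9,r3:1,r4:Mul2
cycle 5: issue ADD r4<-Add1 // r0:Add2,r1:6,r2:9,r3:1,r4:Add1
cycle 6: CDB Add2=12; issue ADD r3<-Add2 // r0:12,r1:6,r2:9,r3:Add2,r4:Add1
cycle 7: issue SUB r2<-Add3 // r0:12,r1:6,r2:Add3,r3:Add2,r4:Add1
cycle 8: CDB Add1=10; issue ADD r0<-Add1 // r0:Add1,r1:6,r2:Add3,r3:Add2,r4:10
cycle 9: CDB Add2=21 // r0:Add1,r1:6,r2:Add3,r3:21,r4:10
cycle 10: CDB Mul1=27 // r0:Add1,r1:6,r2:Add3,r3:21,r4:10
cycle 11: CDB Add3=2 // r0:Add1,r1:6,r2:2,r3:21,r4:10
cycle 12: CDB Mul2=9 // r0:Add1,r1:6,r2:2,r3:21,r4:10
cycle 13: - // r0:Add1,r1:6,r2:2,r3:21,r4:10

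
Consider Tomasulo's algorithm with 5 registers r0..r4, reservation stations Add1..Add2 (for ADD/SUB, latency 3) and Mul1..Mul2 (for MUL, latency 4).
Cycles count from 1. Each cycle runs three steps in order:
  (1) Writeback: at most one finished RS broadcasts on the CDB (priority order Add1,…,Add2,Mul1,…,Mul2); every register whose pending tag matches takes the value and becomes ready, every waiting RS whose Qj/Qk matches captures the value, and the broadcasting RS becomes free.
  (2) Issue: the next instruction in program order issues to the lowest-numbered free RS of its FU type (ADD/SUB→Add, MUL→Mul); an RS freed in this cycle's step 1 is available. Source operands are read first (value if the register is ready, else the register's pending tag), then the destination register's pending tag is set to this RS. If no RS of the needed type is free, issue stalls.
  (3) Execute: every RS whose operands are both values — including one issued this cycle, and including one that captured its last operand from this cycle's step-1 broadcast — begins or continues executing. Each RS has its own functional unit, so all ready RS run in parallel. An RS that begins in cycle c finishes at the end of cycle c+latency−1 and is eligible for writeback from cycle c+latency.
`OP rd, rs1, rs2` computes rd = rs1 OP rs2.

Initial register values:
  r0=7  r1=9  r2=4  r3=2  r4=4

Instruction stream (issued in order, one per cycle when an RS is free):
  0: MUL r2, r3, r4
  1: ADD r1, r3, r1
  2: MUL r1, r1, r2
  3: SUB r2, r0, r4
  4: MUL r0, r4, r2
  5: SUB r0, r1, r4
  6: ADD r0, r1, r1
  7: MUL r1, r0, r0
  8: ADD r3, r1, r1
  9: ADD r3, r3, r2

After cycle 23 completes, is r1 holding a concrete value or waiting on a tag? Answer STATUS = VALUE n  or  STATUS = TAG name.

STATUS = VALUE 30976

c1: issue MUL r2<-Mul1 | r0:7,r1:9,r2:Mul1,r3:2,r4:4
c2: issue ADD r1<-Add1 | r0:7,r1:Add1,r2:Mul1,r3:2,r4:4
c3: issue MUL r1<-Mul2 | r0:7,r1:Mul2,r2:Mul1,r3:2,r4:4
c4: issue SUB r2<-Add2 | r0:7,r1:Mul2,r2:Add2,r3:2,r4:4
c5: CDB Add1=11; stall | r0:7,r1:Mul2,r2:Add2,r3:2,r4:4
c6: CDB Mul1=8; issue MUL r0<-Mul1 | r0:Mul1,r1:Mul2,r2:Add2,r3:2,r4:4
c7: CDB Add2=3; issue SUB r0<-Add1 | r0:Add1,r1:Mul2,r2:3,r3:2,r4:4
c8: issue ADD r0<-Add2 | r0:Add2,r1:Mul2,r2:3,r3:2,r4:4
c9: stall | r0:Add2,r1:Mul2,r2:3,r3:2,r4:4
c10: CDB Mul2=88; issue MUL r1<-Mul2 | r0:Add2,r1:Mul2,r2:3,r3:2,r4:4
c11: CDB Mul1=12; stall | r0:Add2,r1:Mul2,r2:3,r3:2,r4:4
c12: stall | r0:Add2,r1:Mul2,r2:3,r3:2,r4:4
c13: CDB Add1=84; issue ADD r3<-Add1 | r0:Add2,r1:Mul2,r2:3,r3:Add1,r4:4
c14: CDB Add2=176; issue ADD r3<-Add2 | r0:176,r1:Mul2,r2:3,r3:Add2,r4:4
c15: - | r0:176,r1:Mul2,r2:3,r3:Add2,r4:4
c16: - | r0:176,r1:Mul2,r2:3,r3:Add2,r4:4
c17: - | r0:176,r1:Mul2,r2:3,r3:Add2,r4:4
c18: CDB Mul2=30976 | r0:176,r1:30976,r2:3,r3:Add2,r4:4
c19: - | r0:176,r1:30976,r2:3,r3:Add2,r4:4
c20: - | r0:176,r1:30976,r2:3,r3:Add2,r4:4
c21: CDB Add1=61952 | r0:176,r1:30976,r2:3,r3:Add2,r4:4
c22: - | r0:176,r1:30976,r2:3,r3:Add2,r4:4
c23: - | r0:176,r1:30976,r2:3,r3:Add2,r4:4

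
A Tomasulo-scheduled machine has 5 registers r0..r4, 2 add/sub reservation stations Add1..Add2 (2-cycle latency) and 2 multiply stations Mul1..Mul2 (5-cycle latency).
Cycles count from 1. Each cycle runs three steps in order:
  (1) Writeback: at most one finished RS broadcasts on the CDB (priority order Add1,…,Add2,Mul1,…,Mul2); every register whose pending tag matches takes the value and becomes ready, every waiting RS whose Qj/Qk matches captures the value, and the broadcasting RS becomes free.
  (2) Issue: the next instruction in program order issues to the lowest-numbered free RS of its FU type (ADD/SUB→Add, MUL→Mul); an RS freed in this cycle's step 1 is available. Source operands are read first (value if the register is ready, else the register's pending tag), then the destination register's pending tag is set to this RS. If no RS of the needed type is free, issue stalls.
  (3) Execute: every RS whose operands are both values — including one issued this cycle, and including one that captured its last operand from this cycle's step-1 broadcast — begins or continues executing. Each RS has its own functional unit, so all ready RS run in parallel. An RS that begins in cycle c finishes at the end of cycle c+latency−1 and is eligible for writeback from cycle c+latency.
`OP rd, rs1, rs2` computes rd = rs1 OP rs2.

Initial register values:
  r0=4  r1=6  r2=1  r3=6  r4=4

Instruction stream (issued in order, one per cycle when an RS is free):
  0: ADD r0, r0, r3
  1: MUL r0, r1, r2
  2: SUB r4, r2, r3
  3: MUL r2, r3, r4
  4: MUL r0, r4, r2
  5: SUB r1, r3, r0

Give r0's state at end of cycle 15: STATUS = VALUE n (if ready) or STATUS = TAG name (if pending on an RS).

c1: issue ADD r0<-Add1 | r0:Add1,r1:6,r2:1,r3:6,r4:4
c2: issue MUL r0<-Mul1 | r0:Mul1,r1:6,r2:1,r3:6,r4:4
c3: CDB Add1=10; issue SUB r4<-Add1 | r0:Mul1,r1:6,r2:1,r3:6,r4:Add1
c4: issue MUL r2<-Mul2 | r0:Mul1,r1:6,r2:Mul2,r3:6,r4:Add1
c5: CDB Add1=-5; stall | r0:Mul1,r1:6,r2:Mul2,r3:6,r4:-5
c6: stall | r0:Mul1,r1:6,r2:Mul2,r3:6,r4:-5
c7: CDB Mul1=6; issue MUL r0<-Mul1 | r0:Mul1,r1:6,r2:Mul2,r3:6,r4:-5
c8: issue SUB r1<-Add1 | r0:Mul1,r1:Add1,r2:Mul2,r3:6,r4:-5
c9: - | r0:Mul1,r1:Add1,r2:Mul2,r3:6,r4:-5
c10: CDB Mul2=-30 | r0:Mul1,r1:Add1,r2:-30,r3:6,r4:-5
c11: - | r0:Mul1,r1:Add1,r2:-30,r3:6,r4:-5
c12: - | r0:Mul1,r1:Add1,r2:-30,r3:6,r4:-5
c13: - | r0:Mul1,r1:Add1,r2:-30,r3:6,r4:-5
c14: - | r0:Mul1,r1:Add1,r2:-30,r3:6,r4:-5
c15: CDB Mul1=150 | r0:150,r1:Add1,r2:-30,r3:6,r4:-5

STATUS = VALUE 150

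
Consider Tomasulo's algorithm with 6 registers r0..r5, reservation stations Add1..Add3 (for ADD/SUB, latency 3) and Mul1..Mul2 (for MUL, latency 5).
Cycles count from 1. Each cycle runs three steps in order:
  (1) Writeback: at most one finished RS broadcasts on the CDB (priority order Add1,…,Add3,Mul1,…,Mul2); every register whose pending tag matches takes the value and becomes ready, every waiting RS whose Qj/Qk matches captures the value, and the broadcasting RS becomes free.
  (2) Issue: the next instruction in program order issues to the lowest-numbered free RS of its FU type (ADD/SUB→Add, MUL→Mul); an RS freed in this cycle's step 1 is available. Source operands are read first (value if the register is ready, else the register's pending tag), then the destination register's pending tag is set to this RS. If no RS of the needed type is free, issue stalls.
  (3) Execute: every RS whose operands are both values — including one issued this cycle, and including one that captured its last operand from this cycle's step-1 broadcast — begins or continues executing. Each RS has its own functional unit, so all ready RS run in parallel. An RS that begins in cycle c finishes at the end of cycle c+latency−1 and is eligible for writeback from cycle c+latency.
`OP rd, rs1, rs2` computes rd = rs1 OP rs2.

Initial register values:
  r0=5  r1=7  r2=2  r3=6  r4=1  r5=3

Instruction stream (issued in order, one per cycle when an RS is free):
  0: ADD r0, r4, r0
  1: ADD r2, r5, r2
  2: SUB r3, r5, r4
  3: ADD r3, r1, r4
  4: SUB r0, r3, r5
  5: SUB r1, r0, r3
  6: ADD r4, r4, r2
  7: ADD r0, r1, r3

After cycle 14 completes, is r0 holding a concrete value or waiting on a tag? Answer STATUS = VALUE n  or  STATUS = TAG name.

STATUS = TAG Add1

cycle 1: issue ADD r0<-Add1 // r0:Add1,r1:7,r2:2,r3:6,r4:1,r5:3
cycle 2: issue ADD r2<-Add2 // r0:Add1,r1:7,r2:Add2,r3:6,r4:1,r5:3
cycle 3: issue SUB r3<-Add3 // r0:Add1,r1:7,r2:Add2,r3:Add3,r4:1,r5:3
cycle 4: CDB Add1=6; issue ADD r3<-Add1 // r0:6,r1:7,r2:Add2,r3:Add1,r4:1,r5:3
cycle 5: CDB Add2=5; issue SUB r0<-Add2 // r0:Add2,r1:7,r2:5,r3:Add1,r4:1,r5:3
cycle 6: CDB Add3=2; issue SUB r1<-Add3 // r0:Add2,r1:Add3,r2:5,r3:Add1,r4:1,r5:3
cycle 7: CDB Add1=8; issue ADD r4<-Add1 // r0:Add2,r1:Add3,r2:5,r3:8,r4:Add1,r5:3
cycle 8: stall // r0:Add2,r1:Add3,r2:5,r3:8,r4:Add1,r5:3
cycle 9: stall // r0:Add2,r1:Add3,r2:5,r3:8,r4:Add1,r5:3
cycle 10: CDB Add1=6; issue ADD r0<-Add1 // r0:Add1,r1:Add3,r2:5,r3:8,r4:6,r5:3
cycle 11: CDB Add2=5 // r0:Add1,r1:Add3,r2:5,r3:8,r4:6,r5:3
cycle 12: - // r0:Add1,r1:Add3,r2:5,r3:8,r4:6,r5:3
cycle 13: - // r0:Add1,r1:Add3,r2:5,r3:8,r4:6,r5:3
cycle 14: CDB Add3=-3 // r0:Add1,r1:-3,r2:5,r3:8,r4:6,r5:3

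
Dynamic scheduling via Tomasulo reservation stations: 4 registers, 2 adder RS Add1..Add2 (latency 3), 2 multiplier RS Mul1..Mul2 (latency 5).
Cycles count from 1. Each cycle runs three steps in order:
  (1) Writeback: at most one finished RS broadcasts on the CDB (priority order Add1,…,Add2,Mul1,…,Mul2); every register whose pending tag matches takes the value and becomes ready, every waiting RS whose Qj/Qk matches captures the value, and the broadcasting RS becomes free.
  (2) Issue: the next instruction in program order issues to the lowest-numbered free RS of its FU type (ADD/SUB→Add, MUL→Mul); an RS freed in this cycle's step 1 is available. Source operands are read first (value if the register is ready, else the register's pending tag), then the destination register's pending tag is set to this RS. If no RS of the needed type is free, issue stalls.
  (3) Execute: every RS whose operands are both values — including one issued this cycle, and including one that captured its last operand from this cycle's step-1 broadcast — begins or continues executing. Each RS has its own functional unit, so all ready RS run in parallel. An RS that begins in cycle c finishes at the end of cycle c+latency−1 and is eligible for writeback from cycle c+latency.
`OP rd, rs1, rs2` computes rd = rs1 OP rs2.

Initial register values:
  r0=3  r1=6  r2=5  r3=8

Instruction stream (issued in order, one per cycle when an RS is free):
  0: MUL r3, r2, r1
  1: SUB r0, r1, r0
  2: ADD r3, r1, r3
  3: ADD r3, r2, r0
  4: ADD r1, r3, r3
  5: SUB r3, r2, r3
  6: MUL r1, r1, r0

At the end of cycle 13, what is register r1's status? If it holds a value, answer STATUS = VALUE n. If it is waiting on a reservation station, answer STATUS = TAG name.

STATUS = TAG Mul1

c1: issue MUL r3<-Mul1 | r0:3,r1:6,r2:5,r3:Mul1
c2: issue SUB r0<-Add1 | r0:Add1,r1:6,r2:5,r3:Mul1
c3: issue ADD r3<-Add2 | r0:Add1,r1:6,r2:5,r3:Add2
c4: stall | r0:Add1,r1:6,r2:5,r3:Add2
c5: CDB Add1=3; issue ADD r3<-Add1 | r0:3,r1:6,r2:5,r3:Add1
c6: CDB Mul1=30; stall | r0:3,r1:6,r2:5,r3:Add1
c7: stall | r0:3,r1:6,r2:5,r3:Add1
c8: CDB Add1=8; issue ADD r1<-Add1 | r0:3,r1:Add1,r2:5,r3:8
c9: CDB Add2=36; issue SUB r3<-Add2 | r0:3,r1:Add1,r2:5,r3:Add2
c10: issue MUL r1<-Mul1 | r0:3,r1:Mul1,r2:5,r3:Add2
c11: CDB Add1=16 | r0:3,r1:Mul1,r2:5,r3:Add2
c12: CDB Add2=-3 | r0:3,r1:Mul1,r2:5,r3:-3
c13: - | r0:3,r1:Mul1,r2:5,r3:-3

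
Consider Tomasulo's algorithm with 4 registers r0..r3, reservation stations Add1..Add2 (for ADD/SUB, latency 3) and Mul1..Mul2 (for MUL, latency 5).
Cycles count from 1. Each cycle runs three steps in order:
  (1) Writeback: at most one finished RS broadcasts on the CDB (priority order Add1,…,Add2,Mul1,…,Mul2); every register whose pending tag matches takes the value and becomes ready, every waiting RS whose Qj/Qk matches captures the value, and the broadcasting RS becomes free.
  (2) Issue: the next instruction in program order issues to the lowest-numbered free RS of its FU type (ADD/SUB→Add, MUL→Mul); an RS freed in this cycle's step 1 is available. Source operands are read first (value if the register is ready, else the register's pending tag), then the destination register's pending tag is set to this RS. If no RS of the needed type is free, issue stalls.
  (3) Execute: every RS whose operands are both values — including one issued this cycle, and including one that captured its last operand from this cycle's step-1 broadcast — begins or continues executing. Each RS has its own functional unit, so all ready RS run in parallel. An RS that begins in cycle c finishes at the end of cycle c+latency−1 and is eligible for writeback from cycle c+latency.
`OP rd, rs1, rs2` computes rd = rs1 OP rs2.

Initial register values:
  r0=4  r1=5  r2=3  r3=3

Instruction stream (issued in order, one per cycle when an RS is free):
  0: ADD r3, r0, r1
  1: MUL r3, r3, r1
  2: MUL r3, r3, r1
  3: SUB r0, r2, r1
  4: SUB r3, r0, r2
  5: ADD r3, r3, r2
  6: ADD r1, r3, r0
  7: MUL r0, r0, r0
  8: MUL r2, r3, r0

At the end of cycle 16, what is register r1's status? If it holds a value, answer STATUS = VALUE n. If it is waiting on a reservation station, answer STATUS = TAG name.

STATUS = VALUE -4

c1: issue ADD r3<-Add1 | r0:4,r1:5,r2:3,r3:Add1
c2: issue MUL r3<-Mul1 | r0:4,r1:5,r2:3,r3:Mul1
c3: issue MUL r3<-Mul2 | r0:4,r1:5,r2:3,r3:Mul2
c4: CDB Add1=9; issue SUB r0<-Add1 | r0:Add1,r1:5,r2:3,r3:Mul2
c5: issue SUB r3<-Add2 | r0:Add1,r1:5,r2:3,r3:Add2
c6: stall | r0:Add1,r1:5,r2:3,r3:Add2
c7: CDB Add1=-2; issue ADD r3<-Add1 | r0:-2,r1:5,r2:3,r3:Add1
c8: stall | r0:-2,r1:5,r2:3,r3:Add1
c9: CDB Mul1=45; stall | r0:-2,r1:5,r2:3,r3:Add1
c10: CDB Add2=-5; issue ADD r1<-Add2 | r0:-2,r1:Add2,r2:3,r3:Add1
c11: issue MUL r0<-Mul1 | r0:Mul1,r1:Add2,r2:3,r3:Add1
c12: stall | r0:Mul1,r1:Add2,r2:3,r3:Add1
c13: CDB Add1=-2; stall | r0:Mul1,r1:Add2,r2:3,r3:-2
c14: CDB Mul2=225; issue MUL r2<-Mul2 | r0:Mul1,r1:Add2,r2:Mul2,r3:-2
c15: - | r0:Mul1,r1:Add2,r2:Mul2,r3:-2
c16: CDB Add2=-4 | r0:Mul1,r1:-4,r2:Mul2,r3:-2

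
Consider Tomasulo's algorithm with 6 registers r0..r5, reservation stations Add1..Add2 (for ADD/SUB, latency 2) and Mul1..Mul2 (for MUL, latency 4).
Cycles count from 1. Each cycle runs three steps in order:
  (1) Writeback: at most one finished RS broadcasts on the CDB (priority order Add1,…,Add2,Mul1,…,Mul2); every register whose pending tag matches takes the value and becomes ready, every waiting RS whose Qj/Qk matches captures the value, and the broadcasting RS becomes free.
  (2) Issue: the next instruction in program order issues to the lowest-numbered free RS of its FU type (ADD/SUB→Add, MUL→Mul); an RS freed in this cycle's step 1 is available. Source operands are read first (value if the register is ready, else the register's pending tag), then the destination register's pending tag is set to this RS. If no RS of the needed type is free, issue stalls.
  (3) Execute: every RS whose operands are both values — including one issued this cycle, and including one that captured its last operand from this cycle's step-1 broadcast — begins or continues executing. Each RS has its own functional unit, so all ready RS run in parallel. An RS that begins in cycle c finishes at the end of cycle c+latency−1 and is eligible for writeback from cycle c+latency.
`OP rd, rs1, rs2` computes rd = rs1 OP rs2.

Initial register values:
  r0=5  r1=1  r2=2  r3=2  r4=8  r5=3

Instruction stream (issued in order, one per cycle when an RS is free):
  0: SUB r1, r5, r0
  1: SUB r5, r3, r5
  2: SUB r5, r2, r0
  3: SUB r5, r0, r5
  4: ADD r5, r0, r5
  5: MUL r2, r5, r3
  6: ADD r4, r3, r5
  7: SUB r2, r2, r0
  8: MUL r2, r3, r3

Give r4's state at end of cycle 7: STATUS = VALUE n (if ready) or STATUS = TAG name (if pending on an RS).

STATUS = TAG Add2

c1: issue SUB r1<-Add1 | r0:5,r1:Add1,r2:2,r3:2,r4:8,r5:3
c2: issue SUB r5<-Add2 | r0:5,r1:Add1,r2:2,r3:2,r4:8,r5:Add2
c3: CDB Add1=-2; issue SUB r5<-Add1 | r0:5,r1:-2,r2:2,r3:2,r4:8,r5:Add1
c4: CDB Add2=-1; issue SUB r5<-Add2 | r0:5,r1:-2,r2:2,r3:2,r4:8,r5:Add2
c5: CDB Add1=-3; issue ADD r5<-Add1 | r0:5,r1:-2,r2:2,r3:2,r4:8,r5:Add1
c6: issue MUL r2<-Mul1 | r0:5,r1:-2,r2:Mul1,r3:2,r4:8,r5:Add1
c7: CDB Add2=8; issue ADD r4<-Add2 | r0:5,r1:-2,r2:Mul1,r3:2,r4:Add2,r5:Add1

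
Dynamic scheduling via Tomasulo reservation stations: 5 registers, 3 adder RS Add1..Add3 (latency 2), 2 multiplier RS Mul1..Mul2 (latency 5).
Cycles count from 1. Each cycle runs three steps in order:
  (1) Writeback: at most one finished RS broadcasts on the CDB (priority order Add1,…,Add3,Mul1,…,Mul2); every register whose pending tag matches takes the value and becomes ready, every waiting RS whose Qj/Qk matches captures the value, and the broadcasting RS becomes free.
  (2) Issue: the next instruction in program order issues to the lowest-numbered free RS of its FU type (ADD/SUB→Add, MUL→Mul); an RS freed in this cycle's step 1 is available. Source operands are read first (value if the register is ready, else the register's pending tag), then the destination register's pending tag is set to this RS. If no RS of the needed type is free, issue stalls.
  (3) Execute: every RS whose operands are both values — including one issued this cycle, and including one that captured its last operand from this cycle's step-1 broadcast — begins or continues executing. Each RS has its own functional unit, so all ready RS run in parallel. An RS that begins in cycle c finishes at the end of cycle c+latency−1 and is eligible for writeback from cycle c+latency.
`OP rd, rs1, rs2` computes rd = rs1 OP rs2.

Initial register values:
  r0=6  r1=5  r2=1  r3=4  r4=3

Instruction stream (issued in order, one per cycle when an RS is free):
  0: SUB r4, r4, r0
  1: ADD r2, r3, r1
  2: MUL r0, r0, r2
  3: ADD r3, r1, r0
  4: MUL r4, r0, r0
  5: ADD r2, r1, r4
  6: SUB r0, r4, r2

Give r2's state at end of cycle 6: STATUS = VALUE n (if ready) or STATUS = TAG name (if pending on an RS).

cycle 1: issue SUB r4<-Add1 // r0:6,r1:5,r2:1,r3:4,r4:Add1
cycle 2: issue ADD r2<-Add2 // r0:6,r1:5,r2:Add2,r3:4,r4:Add1
cycle 3: CDB Add1=-3; issue MUL r0<-Mul1 // r0:Mul1,r1:5,r2:Add2,r3:4,r4:-3
cycle 4: CDB Add2=9; issue ADD r3<-Add1 // r0:Mul1,r1:5,r2:9,r3:Add1,r4:-3
cycle 5: issue MUL r4<-Mul2 // r0:Mul1,r1:5,r2:9,r3:Add1,r4:Mul2
cycle 6: issue ADD r2<-Add2 // r0:Mul1,r1:5,r2:Add2,r3:Add1,r4:Mul2

STATUS = TAG Add2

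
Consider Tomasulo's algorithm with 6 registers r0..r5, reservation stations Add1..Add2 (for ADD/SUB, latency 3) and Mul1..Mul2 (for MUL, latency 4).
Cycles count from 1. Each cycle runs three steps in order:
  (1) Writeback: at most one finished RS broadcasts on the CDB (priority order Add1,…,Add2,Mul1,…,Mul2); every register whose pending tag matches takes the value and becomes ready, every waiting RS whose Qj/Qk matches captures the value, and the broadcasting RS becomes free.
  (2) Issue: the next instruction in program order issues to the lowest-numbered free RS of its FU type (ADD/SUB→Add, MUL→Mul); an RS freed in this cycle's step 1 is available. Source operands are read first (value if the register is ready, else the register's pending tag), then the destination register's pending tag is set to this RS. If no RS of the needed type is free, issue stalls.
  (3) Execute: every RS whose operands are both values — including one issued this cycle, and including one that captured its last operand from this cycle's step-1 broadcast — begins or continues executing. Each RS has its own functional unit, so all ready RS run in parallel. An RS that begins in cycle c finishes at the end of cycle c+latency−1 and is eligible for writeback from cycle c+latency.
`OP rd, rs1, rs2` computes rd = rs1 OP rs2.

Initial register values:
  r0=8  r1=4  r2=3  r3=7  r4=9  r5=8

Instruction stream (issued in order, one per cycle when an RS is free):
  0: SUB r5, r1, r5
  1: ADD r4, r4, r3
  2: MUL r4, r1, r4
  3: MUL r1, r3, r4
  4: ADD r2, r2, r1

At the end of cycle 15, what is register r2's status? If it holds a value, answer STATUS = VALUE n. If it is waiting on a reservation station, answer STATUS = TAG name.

c1: issue SUB r5<-Add1 | r0:8,r1:4,r2:3,r3:7,r4:9,r5:Add1
c2: issue ADD r4<-Add2 | r0:8,r1:4,r2:3,r3:7,r4:Add2,r5:Add1
c3: issue MUL r4<-Mul1 | r0:8,r1:4,r2:3,r3:7,r4:Mul1,r5:Add1
c4: CDB Add1=-4; issue MUL r1<-Mul2 | r0:8,r1:Mul2,r2:3,r3:7,r4:Mul1,r5:-4
c5: CDB Add2=16; issue ADD r2<-Add1 | r0:8,r1:Mul2,r2:Add1,r3:7,r4:Mul1,r5:-4
c6: - | r0:8,r1:Mul2,r2:Add1,r3:7,r4:Mul1,r5:-4
c7: - | r0:8,r1:Mul2,r2:Add1,r3:7,r4:Mul1,r5:-4
c8: - | r0:8,r1:Mul2,r2:Add1,r3:7,r4:Mul1,r5:-4
c9: CDB Mul1=64 | r0:8,r1:Mul2,r2:Add1,r3:7,r4:64,r5:-4
c10: - | r0:8,r1:Mul2,r2:Add1,r3:7,r4:64,r5:-4
c11: - | r0:8,r1:Mul2,r2:Add1,r3:7,r4:64,r5:-4
c12: - | r0:8,r1:Mul2,r2:Add1,r3:7,r4:64,r5:-4
c13: CDB Mul2=448 | r0:8,r1:448,r2:Add1,r3:7,r4:64,r5:-4
c14: - | r0:8,r1:448,r2:Add1,r3:7,r4:64,r5:-4
c15: - | r0:8,r1:448,r2:Add1,r3:7,r4:64,r5:-4

STATUS = TAG Add1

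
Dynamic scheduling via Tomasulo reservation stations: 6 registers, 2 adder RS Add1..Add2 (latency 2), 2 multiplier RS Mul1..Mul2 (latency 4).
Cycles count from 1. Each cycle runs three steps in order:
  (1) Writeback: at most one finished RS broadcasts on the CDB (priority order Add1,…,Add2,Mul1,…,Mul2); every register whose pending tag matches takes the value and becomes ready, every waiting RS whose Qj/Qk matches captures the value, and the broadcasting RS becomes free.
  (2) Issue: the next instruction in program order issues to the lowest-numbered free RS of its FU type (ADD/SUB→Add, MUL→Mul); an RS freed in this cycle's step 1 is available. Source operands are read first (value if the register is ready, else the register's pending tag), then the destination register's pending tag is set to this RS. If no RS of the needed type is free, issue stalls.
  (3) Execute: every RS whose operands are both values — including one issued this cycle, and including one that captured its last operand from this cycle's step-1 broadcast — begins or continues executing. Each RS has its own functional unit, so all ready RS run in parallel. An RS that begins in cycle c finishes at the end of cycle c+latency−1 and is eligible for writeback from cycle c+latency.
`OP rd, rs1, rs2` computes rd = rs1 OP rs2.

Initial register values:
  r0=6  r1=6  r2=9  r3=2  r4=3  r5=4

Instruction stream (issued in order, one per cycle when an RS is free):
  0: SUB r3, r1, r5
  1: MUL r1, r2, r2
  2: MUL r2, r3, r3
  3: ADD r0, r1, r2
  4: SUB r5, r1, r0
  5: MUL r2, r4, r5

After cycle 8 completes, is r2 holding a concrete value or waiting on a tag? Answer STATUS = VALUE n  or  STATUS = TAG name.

  c1: issue SUB r3<-Add1  regs: r0:6,r1:6,r2:9,r3:Add1,r4:3,r5:4
  c2: issue MUL r1<-Mul1  regs: r0:6,r1:Mul1,r2:9,r3:Add1,r4:3,r5:4
  c3: CDB Add1=2; issue MUL r2<-Mul2  regs: r0:6,r1:Mul1,r2:Mul2,r3:2,r4:3,r5:4
  c4: issue ADD r0<-Add1  regs: r0:Add1,r1:Mul1,r2:Mul2,r3:2,r4:3,r5:4
  c5: issue SUB r5<-Add2  regs: r0:Add1,r1:Mul1,r2:Mul2,r3:2,r4:3,r5:Add2
  c6: CDB Mul1=81; issue MUL r2<-Mul1  regs: r0:Add1,r1:81,r2:Mul1,r3:2,r4:3,r5:Add2
  c7: CDB Mul2=4  regs: r0:Add1,r1:81,r2:Mul1,r3:2,r4:3,r5:Add2
  c8: -  regs: r0:Add1,r1:81,r2:Mul1,r3:2,r4:3,r5:Add2

STATUS = TAG Mul1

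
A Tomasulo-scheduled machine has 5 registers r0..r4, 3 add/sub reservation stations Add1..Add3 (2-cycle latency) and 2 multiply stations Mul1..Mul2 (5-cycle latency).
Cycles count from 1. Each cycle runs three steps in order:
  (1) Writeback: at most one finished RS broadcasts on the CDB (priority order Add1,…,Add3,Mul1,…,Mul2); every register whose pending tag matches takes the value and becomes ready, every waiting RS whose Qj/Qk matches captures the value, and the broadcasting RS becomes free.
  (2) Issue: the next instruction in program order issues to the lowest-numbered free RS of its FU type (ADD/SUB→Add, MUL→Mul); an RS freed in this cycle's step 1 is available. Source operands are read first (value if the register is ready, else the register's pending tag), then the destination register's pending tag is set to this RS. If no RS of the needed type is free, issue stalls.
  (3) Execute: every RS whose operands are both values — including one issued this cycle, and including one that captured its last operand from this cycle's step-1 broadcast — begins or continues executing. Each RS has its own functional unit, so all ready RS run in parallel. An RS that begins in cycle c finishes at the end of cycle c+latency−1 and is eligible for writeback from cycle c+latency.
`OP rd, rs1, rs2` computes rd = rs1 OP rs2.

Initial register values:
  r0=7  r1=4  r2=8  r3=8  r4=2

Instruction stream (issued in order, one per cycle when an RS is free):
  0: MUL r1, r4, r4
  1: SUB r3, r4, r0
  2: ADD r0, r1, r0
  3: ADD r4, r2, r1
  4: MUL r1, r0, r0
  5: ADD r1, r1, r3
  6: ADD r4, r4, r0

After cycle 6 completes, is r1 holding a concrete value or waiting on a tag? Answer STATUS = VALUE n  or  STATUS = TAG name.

STATUS = TAG Add3

c1: issue MUL r1<-Mul1 | r0:7,r1:Mul1,r2:8,r3:8,r4:2
c2: issue SUB r3<-Add1 | r0:7,r1:Mul1,r2:8,r3:Add1,r4:2
c3: issue ADD r0<-Add2 | r0:Add2,r1:Mul1,r2:8,r3:Add1,r4:2
c4: CDB Add1=-5; issue ADD r4<-Add1 | r0:Add2,r1:Mul1,r2:8,r3:-5,r4:Add1
c5: issue MUL r1<-Mul2 | r0:Add2,r1:Mul2,r2:8,r3:-5,r4:Add1
c6: CDB Mul1=4; issue ADD r1<-Add3 | r0:Add2,r1:Add3,r2:8,r3:-5,r4:Add1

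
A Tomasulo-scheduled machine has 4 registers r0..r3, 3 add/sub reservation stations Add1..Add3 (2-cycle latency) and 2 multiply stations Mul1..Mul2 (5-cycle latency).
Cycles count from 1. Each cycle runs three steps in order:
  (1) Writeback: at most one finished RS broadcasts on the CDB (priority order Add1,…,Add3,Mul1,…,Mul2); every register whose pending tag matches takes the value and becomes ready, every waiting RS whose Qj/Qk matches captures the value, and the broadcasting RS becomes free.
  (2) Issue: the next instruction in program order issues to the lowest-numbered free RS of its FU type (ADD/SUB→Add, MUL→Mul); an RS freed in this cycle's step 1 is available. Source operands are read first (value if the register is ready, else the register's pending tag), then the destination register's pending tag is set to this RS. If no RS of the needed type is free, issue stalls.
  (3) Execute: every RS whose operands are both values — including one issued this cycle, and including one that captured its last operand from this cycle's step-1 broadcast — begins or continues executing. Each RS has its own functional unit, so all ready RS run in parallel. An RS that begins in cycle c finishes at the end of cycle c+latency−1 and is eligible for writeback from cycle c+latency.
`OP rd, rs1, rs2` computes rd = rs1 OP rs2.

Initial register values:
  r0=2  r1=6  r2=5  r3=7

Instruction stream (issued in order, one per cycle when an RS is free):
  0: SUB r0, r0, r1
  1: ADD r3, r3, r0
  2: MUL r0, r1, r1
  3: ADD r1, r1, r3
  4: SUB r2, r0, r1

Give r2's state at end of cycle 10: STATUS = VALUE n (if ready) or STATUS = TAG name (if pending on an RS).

STATUS = VALUE 27

cycle 1: issue SUB r0<-Add1 // r0:Add1,r1:6,r2:5,r3:7
cycle 2: issue ADD r3<-Add2 // r0:Add1,r1:6,r2:5,r3:Add2
cycle 3: CDB Add1=-4; issue MUL r0<-Mul1 // r0:Mul1,r1:6,r2:5,r3:Add2
cycle 4: issue ADD r1<-Add1 // r0:Mul1,r1:Add1,r2:5,r3:Add2
cycle 5: CDB Add2=3; issue SUB r2<-Add2 // r0:Mul1,r1:Add1,r2:Add2,r3:3
cycle 6: - // r0:Mul1,r1:Add1,r2:Add2,r3:3
cycle 7: CDB Add1=9 // r0:Mul1,r1:9,r2:Add2,r3:3
cycle 8: CDB Mul1=36 // r0:36,r1:9,r2:Add2,r3:3
cycle 9: - // r0:36,r1:9,r2:Add2,r3:3
cycle 10: CDB Add2=27 // r0:36,r1:9,r2:27,r3:3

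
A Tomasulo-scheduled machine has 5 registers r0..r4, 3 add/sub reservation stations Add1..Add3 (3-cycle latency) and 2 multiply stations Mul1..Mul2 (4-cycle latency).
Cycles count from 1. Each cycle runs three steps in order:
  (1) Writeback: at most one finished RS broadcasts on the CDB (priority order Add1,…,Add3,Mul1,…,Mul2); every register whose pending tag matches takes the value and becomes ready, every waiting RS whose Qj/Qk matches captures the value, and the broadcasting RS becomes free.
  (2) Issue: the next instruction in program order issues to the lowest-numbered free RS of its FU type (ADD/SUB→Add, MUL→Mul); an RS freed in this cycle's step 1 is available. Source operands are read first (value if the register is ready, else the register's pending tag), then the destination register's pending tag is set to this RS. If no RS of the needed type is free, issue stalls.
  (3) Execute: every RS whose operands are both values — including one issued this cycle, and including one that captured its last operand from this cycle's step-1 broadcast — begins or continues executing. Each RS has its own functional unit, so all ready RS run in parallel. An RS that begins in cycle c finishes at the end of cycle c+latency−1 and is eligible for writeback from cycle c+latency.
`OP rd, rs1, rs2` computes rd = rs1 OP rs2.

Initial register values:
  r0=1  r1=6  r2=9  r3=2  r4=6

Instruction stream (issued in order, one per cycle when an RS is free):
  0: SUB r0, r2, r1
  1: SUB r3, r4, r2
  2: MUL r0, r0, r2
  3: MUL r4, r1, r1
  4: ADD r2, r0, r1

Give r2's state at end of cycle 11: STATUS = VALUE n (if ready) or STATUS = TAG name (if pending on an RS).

STATUS = VALUE 33

cycle 1: issue SUB r0<-Add1 // r0:Add1,r1:6,r2:9,r3:2,r4:6
cycle 2: issue SUB r3<-Add2 // r0:Add1,r1:6,r2:9,r3:Add2,r4:6
cycle 3: issue MUL r0<-Mul1 // r0:Mul1,r1:6,r2:9,r3:Add2,r4:6
cycle 4: CDB Add1=3; issue MUL r4<-Mul2 // r0:Mul1,r1:6,r2:9,r3:Add2,r4:Mul2
cycle 5: CDB Add2=-3; issue ADD r2<-Add1 // r0:Mul1,r1:6,r2:Add1,r3:-3,r4:Mul2
cycle 6: - // r0:Mul1,r1:6,r2:Add1,r3:-3,r4:Mul2
cycle 7: - // r0:Mul1,r1:6,r2:Add1,r3:-3,r4:Mul2
cycle 8: CDB Mul1=27 // r0:27,r1:6,r2:Add1,r3:-3,r4:Mul2
cycle 9: CDB Mul2=36 // r0:27,r1:6,r2:Add1,r3:-3,r4:36
cycle 10: - // r0:27,r1:6,r2:Add1,r3:-3,r4:36
cycle 11: CDB Add1=33 // r0:27,r1:6,r2:33,r3:-3,r4:36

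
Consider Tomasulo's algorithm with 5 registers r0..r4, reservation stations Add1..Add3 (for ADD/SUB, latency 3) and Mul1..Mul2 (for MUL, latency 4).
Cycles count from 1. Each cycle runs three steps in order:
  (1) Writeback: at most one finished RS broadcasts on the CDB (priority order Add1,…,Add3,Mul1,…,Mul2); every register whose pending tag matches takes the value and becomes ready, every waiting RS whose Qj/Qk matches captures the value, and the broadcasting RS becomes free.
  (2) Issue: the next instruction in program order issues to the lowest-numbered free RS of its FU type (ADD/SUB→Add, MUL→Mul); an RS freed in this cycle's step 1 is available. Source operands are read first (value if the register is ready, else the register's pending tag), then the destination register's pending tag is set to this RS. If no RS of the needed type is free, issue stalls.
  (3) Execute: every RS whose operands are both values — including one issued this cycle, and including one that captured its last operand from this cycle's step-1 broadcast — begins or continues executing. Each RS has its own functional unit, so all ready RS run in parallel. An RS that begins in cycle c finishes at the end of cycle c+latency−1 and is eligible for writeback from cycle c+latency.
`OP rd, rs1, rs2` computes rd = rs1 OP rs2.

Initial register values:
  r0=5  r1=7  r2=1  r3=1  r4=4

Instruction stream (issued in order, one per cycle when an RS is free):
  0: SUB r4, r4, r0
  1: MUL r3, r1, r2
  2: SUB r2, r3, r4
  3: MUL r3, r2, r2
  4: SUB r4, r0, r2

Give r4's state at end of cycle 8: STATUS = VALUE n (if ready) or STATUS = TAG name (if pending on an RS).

cycle 1: issue SUB r4<-Add1 // r0:5,r1:7,r2:1,r3:1,r4:Add1
cycle 2: issue MUL r3<-Mul1 // r0:5,r1:7,r2:1,r3:Mul1,r4:Add1
cycle 3: issue SUB r2<-Add2 // r0:5,r1:7,r2:Add2,r3:Mul1,r4:Add1
cycle 4: CDB Add1=-1; issue MUL r3<-Mul2 // r0:5,r1:7,r2:Add2,r3:Mul2,r4:-1
cycle 5: issue SUB r4<-Add1 // r0:5,r1:7,r2:Add2,r3:Mul2,r4:Add1
cycle 6: CDB Mul1=7 // r0:5,r1:7,r2:Add2,r3:Mul2,r4:Add1
cycle 7: - // r0:5,r1:7,r2:Add2,r3:Mul2,r4:Add1
cycle 8: - // r0:5,r1:7,r2:Add2,r3:Mul2,r4:Add1

STATUS = TAG Add1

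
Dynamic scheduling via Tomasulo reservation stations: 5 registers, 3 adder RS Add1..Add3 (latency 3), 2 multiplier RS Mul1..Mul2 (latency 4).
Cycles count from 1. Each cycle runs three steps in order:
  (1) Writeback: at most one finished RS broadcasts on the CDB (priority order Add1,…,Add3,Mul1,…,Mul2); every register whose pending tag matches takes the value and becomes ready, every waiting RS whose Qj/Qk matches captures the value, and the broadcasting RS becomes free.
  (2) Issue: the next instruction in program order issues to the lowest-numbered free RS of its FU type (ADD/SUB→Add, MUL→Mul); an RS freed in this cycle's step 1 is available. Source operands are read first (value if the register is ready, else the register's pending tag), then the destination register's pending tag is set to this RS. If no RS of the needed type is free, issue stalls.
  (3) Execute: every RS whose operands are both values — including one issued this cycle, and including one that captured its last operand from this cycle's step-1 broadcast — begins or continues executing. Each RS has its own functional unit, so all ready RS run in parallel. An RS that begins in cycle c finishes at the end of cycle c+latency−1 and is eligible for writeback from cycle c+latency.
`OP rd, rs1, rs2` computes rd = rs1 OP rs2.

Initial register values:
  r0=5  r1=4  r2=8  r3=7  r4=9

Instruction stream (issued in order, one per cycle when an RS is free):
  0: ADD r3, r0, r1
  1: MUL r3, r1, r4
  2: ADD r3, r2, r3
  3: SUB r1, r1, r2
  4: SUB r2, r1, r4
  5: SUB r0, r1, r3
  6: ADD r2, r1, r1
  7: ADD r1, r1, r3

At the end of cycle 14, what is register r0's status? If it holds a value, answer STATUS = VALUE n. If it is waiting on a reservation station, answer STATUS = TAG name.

STATUS = VALUE -48

  c1: issue ADD r3<-Add1  regs: r0:5,r1:4,r2:8,r3:Add1,r4:9
  c2: issue MUL r3<-Mul1  regs: r0:5,r1:4,r2:8,r3:Mul1,r4:9
  c3: issue ADD r3<-Add2  regs: r0:5,r1:4,r2:8,r3:Add2,r4:9
  c4: CDB Add1=9; issue SUB r1<-Add1  regs: r0:5,r1:Add1,r2:8,r3:Add2,r4:9
  c5: issue SUB r2<-Add3  regs: r0:5,r1:Add1,r2:Add3,r3:Add2,r4:9
  c6: CDB Mul1=36; stall  regs: r0:5,r1:Add1,r2:Add3,r3:Add2,r4:9
  c7: CDB Add1=-4; issue SUB r0<-Add1  regs: r0:Add1,r1:-4,r2:Add3,r3:Add2,r4:9
  c8: stall  regs: r0:Add1,r1:-4,r2:Add3,r3:Add2,r4:9
  c9: CDB Add2=44; issue ADD r2<-Add2  regs: r0:Add1,r1:-4,r2:Add2,r3:44,r4:9
  c10: CDB Add3=-13; issue ADD r1<-Add3  regs: r0:Add1,r1:Add3,r2:Add2,r3:44,r4:9
  c11: -  regs: r0:Add1,r1:Add3,r2:Add2,r3:44,r4:9
  c12: CDB Add1=-48  regs: r0:-48,r1:Add3,r2:Add2,r3:44,r4:9
  c13: CDB Add2=-8  regs: r0:-48,r1:Add3,r2:-8,r3:44,r4:9
  c14: CDB Add3=40  regs: r0:-48,r1:40,r2:-8,r3:44,r4:9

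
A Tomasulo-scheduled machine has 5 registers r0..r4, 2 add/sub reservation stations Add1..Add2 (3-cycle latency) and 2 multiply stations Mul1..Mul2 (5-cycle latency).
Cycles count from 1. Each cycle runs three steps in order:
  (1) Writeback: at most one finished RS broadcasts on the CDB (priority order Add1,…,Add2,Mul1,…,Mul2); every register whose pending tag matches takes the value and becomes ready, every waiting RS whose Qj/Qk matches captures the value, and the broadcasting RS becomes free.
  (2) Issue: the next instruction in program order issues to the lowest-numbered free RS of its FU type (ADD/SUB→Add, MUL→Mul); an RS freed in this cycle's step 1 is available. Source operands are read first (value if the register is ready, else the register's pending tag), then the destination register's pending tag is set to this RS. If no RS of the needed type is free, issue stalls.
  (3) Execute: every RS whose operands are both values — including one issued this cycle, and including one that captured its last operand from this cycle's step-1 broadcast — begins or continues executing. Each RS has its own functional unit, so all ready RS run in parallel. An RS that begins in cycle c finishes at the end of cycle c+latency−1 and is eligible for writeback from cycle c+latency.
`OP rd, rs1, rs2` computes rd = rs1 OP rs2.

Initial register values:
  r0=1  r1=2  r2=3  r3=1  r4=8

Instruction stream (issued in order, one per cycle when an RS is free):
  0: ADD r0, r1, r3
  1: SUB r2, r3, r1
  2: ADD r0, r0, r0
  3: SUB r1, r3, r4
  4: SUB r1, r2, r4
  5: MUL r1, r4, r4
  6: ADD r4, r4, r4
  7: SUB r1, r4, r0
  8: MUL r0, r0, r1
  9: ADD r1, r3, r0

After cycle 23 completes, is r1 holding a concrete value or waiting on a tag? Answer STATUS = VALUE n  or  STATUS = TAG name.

cycle 1: issue ADD r0<-Add1 // r0:Add1,r1:2,r2:3,r3:1,r4:8
cycle 2: issue SUB r2<-Add2 // r0:Add1,r1:2,r2:Add2,r3:1,r4:8
cycle 3: stall // r0:Add1,r1:2,r2:Add2,r3:1,r4:8
cycle 4: CDB Add1=3; issue ADD r0<-Add1 // r0:Add1,r1:2,r2:Add2,r3:1,r4:8
cycle 5: CDB Add2=-1; issue SUB r1<-Add2 // r0:Add1,r1:Add2,r2:-1,r3:1,r4:8
cycle 6: stall // r0:Add1,r1:Add2,r2:-1,r3:1,r4:8
cycle 7: CDB Add1=6; issue SUB r1<-Add1 // r0:6,r1:Add1,r2:-1,r3:1,r4:8
cycle 8: CDB Add2=-7; issue MUL r1<-Mul1 // r0:6,r1:Mul1,r2:-1,r3:1,r4:8
cycle 9: issue ADD r4<-Add2 // r0:6,r1:Mul1,r2:-1,r3:1,r4:Add2
cycle 10: CDB Add1=-9; issue SUB r1<-Add1 // r0:6,r1:Add1,r2:-1,r3:1,r4:Add2
cycle 11: issue MUL r0<-Mul2 // r0:Mul2,r1:Add1,r2:-1,r3:1,r4:Add2
cycle 12: CDB Add2=16; issue ADD r1<-Add2 // r0:Mul2,r1:Add2,r2:-1,r3:1,r4:16
cycle 13: CDB Mul1=64 // r0:Mul2,r1:Add2,r2:-1,r3:1,r4:16
cycle 14: - // r0:Mul2,r1:Add2,r2:-1,r3:1,r4:16
cycle 15: CDB Add1=10 // r0:Mul2,r1:Add2,r2:-1,r3:1,r4:16
cycle 16: - // r0:Mul2,r1:Add2,r2:-1,r3:1,r4:16
cycle 17: - // r0:Mul2,r1:Add2,r2:-1,r3:1,r4:16
cycle 18: - // r0:Mul2,r1:Add2,r2:-1,r3:1,r4:16
cycle 19: - // r0:Mul2,r1:Add2,r2:-1,r3:1,r4:16
cycle 20: CDB Mul2=60 // r0:60,r1:Add2,r2:-1,r3:1,r4:16
cycle 21: - // r0:60,r1:Add2,r2:-1,r3:1,r4:16
cycle 22: - // r0:60,r1:Add2,r2:-1,r3:1,r4:16
cycle 23: CDB Add2=61 // r0:60,r1:61,r2:-1,r3:1,r4:16

STATUS = VALUE 61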